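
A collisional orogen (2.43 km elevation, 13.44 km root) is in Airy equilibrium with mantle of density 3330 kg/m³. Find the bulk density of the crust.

2820 kg/m³

ρ_c h = (ρ_m − ρ_c) r → ρ_c (h + r) = ρ_m r → ρ_c = ρ_m r / (h + r).
ρ_c = 3330 × 13.44 km / (2.43 km + 13.44 km) = 2820 kg/m³.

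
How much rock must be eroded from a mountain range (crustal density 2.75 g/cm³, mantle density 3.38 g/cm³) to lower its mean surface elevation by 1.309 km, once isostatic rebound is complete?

Net drop Δ = e − u = e − e ρ_c/ρ_m = e (ρ_m − ρ_c)/ρ_m.
e = Δ ρ_m/(ρ_m − ρ_c) = 1.309 km × 3.38/0.63 = 7.02 km.

7.02 km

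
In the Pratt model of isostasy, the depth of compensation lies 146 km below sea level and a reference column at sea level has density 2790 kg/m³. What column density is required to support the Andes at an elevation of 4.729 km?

2700 kg/m³

Pratt balance: ρ_ref D = ρ (D + h).
ρ = ρ_ref D/(D + h) = 2790 × 146 km/(146 km + 4.729 km) = 2700 kg/m³.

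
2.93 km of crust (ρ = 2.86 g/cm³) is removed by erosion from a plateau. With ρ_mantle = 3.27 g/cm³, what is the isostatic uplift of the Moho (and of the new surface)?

2.56 km

Unloading: uplift u = e ρ_c/ρ_m = 2.93 km × 2.86/3.27 = 2.56 km.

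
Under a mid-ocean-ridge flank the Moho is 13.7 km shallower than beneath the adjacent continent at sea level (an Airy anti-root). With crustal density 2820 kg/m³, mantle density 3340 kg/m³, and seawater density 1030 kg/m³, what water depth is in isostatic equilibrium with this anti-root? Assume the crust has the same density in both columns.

Replacing a thickness d of crust by seawater at the top must be balanced by replacing crust with mantle at the base: d (ρ_c − ρ_w) = a (ρ_m − ρ_c).
d = a (ρ_m − ρ_c)/(ρ_c − ρ_w) = 13.7 km × 520/1790 = 3.98 km.

3.98 km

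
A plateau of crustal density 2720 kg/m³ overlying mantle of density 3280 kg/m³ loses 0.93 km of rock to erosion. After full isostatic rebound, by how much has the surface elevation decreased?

Rebound u = e ρ_c/ρ_m = 0.93 km × 2720/3280 = 0.7712 km.
Net surface drop = e − u = 0.93 km − 0.7712 km = e (ρ_m − ρ_c)/ρ_m = 0.159 km.

0.159 km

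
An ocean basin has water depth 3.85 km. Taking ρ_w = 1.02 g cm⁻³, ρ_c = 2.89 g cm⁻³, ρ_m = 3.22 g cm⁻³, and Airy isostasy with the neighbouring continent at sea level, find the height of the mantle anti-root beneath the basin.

Isostatic balance requires: replacing crust with seawater at the top is compensated by replacing crust with mantle at the base: d (ρ_c − ρ_w) = a (ρ_m − ρ_c).
a = d (ρ_c − ρ_w)/(ρ_m − ρ_c) = 3.85 km × 1.87/0.33 = 21.8 km.

21.8 km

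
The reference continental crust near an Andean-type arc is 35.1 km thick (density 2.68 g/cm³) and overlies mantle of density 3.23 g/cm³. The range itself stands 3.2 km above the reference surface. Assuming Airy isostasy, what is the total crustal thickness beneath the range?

53.9 km

Root depth r = h ρ_c / (ρ_m − ρ_c) = 3.2 km × 2.68 / 0.55 = 15.59 km.
Total thickness = T + h + r = 35.1 km + 3.2 km + 15.59 km = 53.9 km.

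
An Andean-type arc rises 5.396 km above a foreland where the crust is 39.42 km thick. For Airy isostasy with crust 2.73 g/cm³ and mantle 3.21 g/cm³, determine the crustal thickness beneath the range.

Root depth r = h ρ_c / (ρ_m − ρ_c) = 5.396 km × 2.73 / 0.48 = 30.69 km.
Total thickness = T + h + r = 39.42 km + 5.396 km + 30.69 km = 75.5 km.

75.5 km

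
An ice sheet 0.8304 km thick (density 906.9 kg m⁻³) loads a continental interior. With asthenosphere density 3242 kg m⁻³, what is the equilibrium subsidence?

0.232 km

By Archimedes' principle applied to the lithosphere: the ice load ρ_ice t is balanced by mantle displaced below, ρ_m s.
s = t ρ_ice / ρ_m = 0.8304 km × 906.9/3242 = 0.232 km.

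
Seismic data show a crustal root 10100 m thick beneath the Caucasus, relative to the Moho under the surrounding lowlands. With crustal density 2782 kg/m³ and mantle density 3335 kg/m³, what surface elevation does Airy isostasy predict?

By Archimedes' principle applied to the lithosphere: ρ_c h = (ρ_m − ρ_c) r.
h = r (ρ_m − ρ_c) / ρ_c = 10100 m × (3335 − 2782) / 2782 = 2010 m.

2010 m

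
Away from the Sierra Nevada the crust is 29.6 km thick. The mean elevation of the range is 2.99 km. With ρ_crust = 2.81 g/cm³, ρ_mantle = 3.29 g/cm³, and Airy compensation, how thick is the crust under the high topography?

Root depth r = h ρ_c / (ρ_m − ρ_c) = 2.99 km × 2.81 / 0.48 = 17.5 km.
Total thickness = T + h + r = 29.6 km + 2.99 km + 17.5 km = 50.1 km.

50.1 km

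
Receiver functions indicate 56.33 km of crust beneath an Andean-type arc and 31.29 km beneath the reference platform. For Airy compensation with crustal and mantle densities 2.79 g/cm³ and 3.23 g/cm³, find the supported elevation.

Excess crust Δ = 56.33 km − 31.29 km = 25.04 km, split between elevation h and root r with h + r = Δ.
Airy balance ρ_c h = (ρ_m − ρ_c) r gives r = h ρ_c/(ρ_m − ρ_c), so h (1 + ρ_c/(ρ_m − ρ_c)) = Δ, i.e. h = Δ (ρ_m − ρ_c)/ρ_m.
h = 25.04 km × 0.44/3.23 = 3.41 km.

3.41 km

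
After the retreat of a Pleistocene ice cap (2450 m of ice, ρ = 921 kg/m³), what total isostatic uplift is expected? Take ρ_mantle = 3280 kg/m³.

Removing the load lets mantle flow back in; uplift u satisfies ρ_ice t = ρ_m u.
u = t ρ_ice/ρ_m = 2450 m × 921/3280 = 688 m.

688 m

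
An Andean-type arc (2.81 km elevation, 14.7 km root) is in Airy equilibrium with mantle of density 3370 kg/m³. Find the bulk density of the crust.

ρ_c h = (ρ_m − ρ_c) r → ρ_c (h + r) = ρ_m r → ρ_c = ρ_m r / (h + r).
ρ_c = 3370 × 14.7 km / (2.81 km + 14.7 km) = 2830 kg/m³.

2830 kg/m³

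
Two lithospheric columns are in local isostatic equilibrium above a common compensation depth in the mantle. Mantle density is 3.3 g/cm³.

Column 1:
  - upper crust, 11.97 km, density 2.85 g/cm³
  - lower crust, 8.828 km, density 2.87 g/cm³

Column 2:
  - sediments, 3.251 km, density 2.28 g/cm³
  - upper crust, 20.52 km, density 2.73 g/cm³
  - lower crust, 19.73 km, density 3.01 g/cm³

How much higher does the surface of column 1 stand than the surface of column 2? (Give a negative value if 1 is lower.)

For any compensation level in the mantle, the mantle terms cancel and isostasy reduces to e = (Σt_1 − Σt_2) − (Σ(ρt)_1 − Σ(ρt)_2) / ρ_m.
Σt_1 = 20.798 km; Σt_2 = 43.501 km; Σ(ρt)_1 = 59.45086; Σ(ρt)_2 = 122.81918 (in km·g/cm³).
e = (20.798 − 43.501) − (59.45086 − 122.81918) / 3.3 = −3.5 km.

−3.5 km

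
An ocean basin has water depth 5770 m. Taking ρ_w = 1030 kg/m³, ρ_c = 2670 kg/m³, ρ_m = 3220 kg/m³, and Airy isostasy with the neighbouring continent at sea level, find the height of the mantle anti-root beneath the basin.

By Archimedes' principle applied to the lithosphere: replacing crust with seawater at the top is compensated by replacing crust with mantle at the base: d (ρ_c − ρ_w) = a (ρ_m − ρ_c).
a = d (ρ_c − ρ_w)/(ρ_m − ρ_c) = 5770 m × 1640/550 = 17200 m.

17200 m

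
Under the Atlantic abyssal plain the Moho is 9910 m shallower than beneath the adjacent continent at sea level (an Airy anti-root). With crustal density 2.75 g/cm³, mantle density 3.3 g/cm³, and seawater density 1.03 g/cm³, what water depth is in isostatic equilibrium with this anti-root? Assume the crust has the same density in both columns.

3170 m

Replacing a thickness d of crust by seawater at the top must be balanced by replacing crust with mantle at the base: d (ρ_c − ρ_w) = a (ρ_m − ρ_c).
d = a (ρ_m − ρ_c)/(ρ_c − ρ_w) = 9910 m × 0.55/1.72 = 3170 m.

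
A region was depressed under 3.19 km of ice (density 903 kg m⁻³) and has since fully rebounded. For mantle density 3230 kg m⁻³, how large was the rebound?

Removing the load lets mantle flow back in; uplift u satisfies ρ_ice t = ρ_m u.
u = t ρ_ice/ρ_m = 3.19 km × 903/3230 = 0.892 km.

0.892 km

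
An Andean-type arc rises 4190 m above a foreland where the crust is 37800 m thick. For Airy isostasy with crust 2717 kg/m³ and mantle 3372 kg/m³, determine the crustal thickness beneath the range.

59400 m

Root depth r = h ρ_c / (ρ_m − ρ_c) = 4190 m × 2717 / 655 = 17380 m.
Total thickness = T + h + r = 37800 m + 4190 m + 17380 m = 59400 m.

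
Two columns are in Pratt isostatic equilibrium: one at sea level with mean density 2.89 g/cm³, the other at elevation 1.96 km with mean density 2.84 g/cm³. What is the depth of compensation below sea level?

111 km

ρ_ref D = ρ (D + h) → D (ρ_ref − ρ) = ρ h.
D = ρ h/(ρ_ref − ρ) = 2.84 × 1.96 km/(2.89 − 2.84) = 111 km.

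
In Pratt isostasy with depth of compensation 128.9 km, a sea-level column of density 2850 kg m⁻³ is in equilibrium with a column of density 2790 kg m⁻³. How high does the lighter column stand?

ρ_ref D = ρ (D + h) → h = D (ρ_ref − ρ)/ρ.
h = 128.9 km × (2850 − 2790)/2790 = 2.77 km.

2.77 km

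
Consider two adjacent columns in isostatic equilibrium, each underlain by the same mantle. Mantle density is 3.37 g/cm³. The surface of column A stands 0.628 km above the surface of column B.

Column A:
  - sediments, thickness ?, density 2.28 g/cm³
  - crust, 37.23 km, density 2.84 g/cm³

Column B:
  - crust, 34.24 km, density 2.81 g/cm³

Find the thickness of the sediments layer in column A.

1.43 km

Take the compensation level at the base of the deeper column (depth z_c below the surface of column A) and equate Σ ρ_i t_i down to z_c; mantle fills any gap and the z_c terms cancel.
Column A: x×2.28 + 37.23×2.84 + (z_c − 37.23 − x)×3.37
Column B: 0.628×0 + 34.24×2.81 + (z_c − 0.628 − 34.24)×3.37
The z_c×3.37 term appears on both sides and cancels. Collect the known terms of each column as K = Σ(ρt)_known − 3.37 × (depth of known layers): K_A = 105.7332 − 3.37×37.23 = −19.7319; K_B = 96.2144 − 3.37×(0.628 + 34.24) = −21.29076.
Balance: K_A − x×(3.37 − 2.28) = K_B, so x = (K_A − K_B)/(3.37 − 2.28) = 1.55886/1.09 = 1.43 km.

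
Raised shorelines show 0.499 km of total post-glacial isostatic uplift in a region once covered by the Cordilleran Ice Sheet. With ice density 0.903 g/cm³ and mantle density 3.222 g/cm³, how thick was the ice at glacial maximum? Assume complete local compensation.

1.78 km

u = t ρ_ice/ρ_m → t = u ρ_m/ρ_ice = 0.499 km × 3.222/0.903 = 1.78 km.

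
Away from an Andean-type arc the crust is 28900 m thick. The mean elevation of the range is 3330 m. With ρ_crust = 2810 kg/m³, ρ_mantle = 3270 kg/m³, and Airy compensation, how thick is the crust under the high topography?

52600 m

Root depth r = h ρ_c / (ρ_m − ρ_c) = 3330 m × 2810 / 460 = 20340 m.
Total thickness = T + h + r = 28900 m + 3330 m + 20340 m = 52600 m.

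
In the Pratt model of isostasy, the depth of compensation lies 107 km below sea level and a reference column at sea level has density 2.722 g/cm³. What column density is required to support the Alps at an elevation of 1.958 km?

2.67 g/cm³

Pratt balance: ρ_ref D = ρ (D + h).
ρ = ρ_ref D/(D + h) = 2.722 × 107 km/(107 km + 1.958 km) = 2.67 g/cm³.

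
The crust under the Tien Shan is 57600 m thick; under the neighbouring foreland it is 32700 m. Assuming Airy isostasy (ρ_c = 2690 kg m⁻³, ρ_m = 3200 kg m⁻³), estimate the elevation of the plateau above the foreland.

3970 m

Excess crust Δ = 57600 m − 32700 m = 24900 m, split between elevation h and root r with h + r = Δ.
Airy balance ρ_c h = (ρ_m − ρ_c) r gives r = h ρ_c/(ρ_m − ρ_c), so h (1 + ρ_c/(ρ_m − ρ_c)) = Δ, i.e. h = Δ (ρ_m − ρ_c)/ρ_m.
h = 24900 m × 510/3200 = 3970 m.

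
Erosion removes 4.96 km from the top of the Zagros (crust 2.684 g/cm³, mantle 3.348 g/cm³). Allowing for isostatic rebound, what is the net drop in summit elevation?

0.984 km

Rebound u = e ρ_c/ρ_m = 4.96 km × 2.684/3.348 = 3.976 km.
Net surface drop = e − u = 4.96 km − 3.976 km = e (ρ_m − ρ_c)/ρ_m = 0.984 km.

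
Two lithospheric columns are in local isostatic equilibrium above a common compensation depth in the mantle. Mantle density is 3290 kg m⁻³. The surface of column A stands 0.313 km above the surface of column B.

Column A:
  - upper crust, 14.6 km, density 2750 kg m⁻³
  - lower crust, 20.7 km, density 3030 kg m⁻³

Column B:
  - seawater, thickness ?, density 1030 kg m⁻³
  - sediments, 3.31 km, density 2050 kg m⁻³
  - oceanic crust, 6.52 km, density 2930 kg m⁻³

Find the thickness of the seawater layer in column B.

2.56 km

Take the compensation level at the base of the deeper column (depth z_c below the surface of column A) and equate Σ ρ_i t_i down to z_c; mantle fills any gap and the z_c terms cancel.
Column A: 14.6×2750 + 20.7×3030 + (z_c − 35.3)×3290
Column B: 0.313×0 + x×1030 + 3.31×2050 + 6.52×2930 + (z_c − 0.313 − 9.83 − x)×3290
The z_c×3290 term appears on both sides and cancels. Collect the known terms of each column as K = Σ(ρt)_known − 3290 × (depth of known layers): K_A = 102871 − 3290×35.3 = −13266; K_B = 25889.1 − 3290×(0.313 + 9.83) = −7481.37.
Balance: K_A = K_B − x×(3290 − 1030), so x = (K_B − K_A)/(3290 − 1030) = 5784.63/2260 = 2.56 km.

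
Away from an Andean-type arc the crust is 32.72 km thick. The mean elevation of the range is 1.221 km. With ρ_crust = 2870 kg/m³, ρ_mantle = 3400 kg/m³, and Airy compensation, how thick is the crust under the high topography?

40.6 km

Root depth r = h ρ_c / (ρ_m − ρ_c) = 1.221 km × 2870 / 530 = 6.612 km.
Total thickness = T + h + r = 32.72 km + 1.221 km + 6.612 km = 40.6 km.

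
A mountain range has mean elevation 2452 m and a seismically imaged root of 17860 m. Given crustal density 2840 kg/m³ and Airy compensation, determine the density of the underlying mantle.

3230 kg/m³

Airy balance: ρ_c h = (ρ_m − ρ_c) r → ρ_m = ρ_c (1 + h/r).
ρ_m = 2840 × (1 + 2452 m/17860 m) = 3230 kg/m³.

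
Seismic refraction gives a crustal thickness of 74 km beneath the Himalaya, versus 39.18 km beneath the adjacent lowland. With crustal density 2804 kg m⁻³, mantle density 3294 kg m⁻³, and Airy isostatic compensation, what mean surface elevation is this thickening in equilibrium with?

5.18 km

Excess crust Δ = 74 km − 39.18 km = 34.82 km, split between elevation h and root r with h + r = Δ.
Airy balance ρ_c h = (ρ_m − ρ_c) r gives r = h ρ_c/(ρ_m − ρ_c), so h (1 + ρ_c/(ρ_m − ρ_c)) = Δ, i.e. h = Δ (ρ_m − ρ_c)/ρ_m.
h = 34.82 km × 490/3294 = 5.18 km.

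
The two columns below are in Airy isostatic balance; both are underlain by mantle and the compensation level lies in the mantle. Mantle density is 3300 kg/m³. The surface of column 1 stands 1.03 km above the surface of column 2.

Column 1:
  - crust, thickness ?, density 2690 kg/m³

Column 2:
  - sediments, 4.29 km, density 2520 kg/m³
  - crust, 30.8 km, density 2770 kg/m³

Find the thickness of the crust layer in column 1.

Take the compensation level at the base of the deeper column (depth z_c below the surface of column 1) and equate Σ ρ_i t_i down to z_c; mantle fills any gap and the z_c terms cancel.
Column 1: x×2690 + (z_c − 0 − x)×3300
Column 2: 1.03×0 + 4.29×2520 + 30.8×2770 + (z_c − 1.03 − 35.09)×3300
The z_c×3300 term appears on both sides and cancels. Collect the known terms of each column as K = Σ(ρt)_known − 3300 × (depth of known layers): K_1 = 0 − 3300×0 = 0; K_2 = 96126.8 − 3300×(1.03 + 35.09) = −23069.2.
Balance: K_1 − x×(3300 − 2690) = K_2, so x = (K_1 − K_2)/(3300 − 2690) = 23069.2/610 = 37.8 km.

37.8 km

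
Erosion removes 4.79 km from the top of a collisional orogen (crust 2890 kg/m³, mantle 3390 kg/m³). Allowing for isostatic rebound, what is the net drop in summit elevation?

0.706 km

Rebound u = e ρ_c/ρ_m = 4.79 km × 2890/3390 = 4.084 km.
Net surface drop = e − u = 4.79 km − 4.084 km = e (ρ_m − ρ_c)/ρ_m = 0.706 km.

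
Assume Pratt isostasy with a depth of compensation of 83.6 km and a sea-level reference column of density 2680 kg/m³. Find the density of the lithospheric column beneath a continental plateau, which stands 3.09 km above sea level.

Pratt balance: ρ_ref D = ρ (D + h).
ρ = ρ_ref D/(D + h) = 2680 × 83.6 km/(83.6 km + 3.09 km) = 2580 kg/m³.

2580 kg/m³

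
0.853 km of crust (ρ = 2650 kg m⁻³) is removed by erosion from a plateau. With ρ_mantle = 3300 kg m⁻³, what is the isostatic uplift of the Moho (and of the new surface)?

0.685 km

Unloading: uplift u = e ρ_c/ρ_m = 0.853 km × 2650/3300 = 0.685 km.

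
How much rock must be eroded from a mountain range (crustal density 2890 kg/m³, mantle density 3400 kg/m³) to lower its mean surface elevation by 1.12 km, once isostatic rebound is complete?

Net drop Δ = e − u = e − e ρ_c/ρ_m = e (ρ_m − ρ_c)/ρ_m.
e = Δ ρ_m/(ρ_m − ρ_c) = 1.12 km × 3400/510 = 7.47 km.

7.47 km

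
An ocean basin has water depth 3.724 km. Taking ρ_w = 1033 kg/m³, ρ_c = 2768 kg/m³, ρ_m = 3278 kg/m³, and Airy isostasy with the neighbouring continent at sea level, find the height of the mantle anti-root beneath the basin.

By Archimedes' principle applied to the lithosphere: replacing crust with seawater at the top is compensated by replacing crust with mantle at the base: d (ρ_c − ρ_w) = a (ρ_m − ρ_c).
a = d (ρ_c − ρ_w)/(ρ_m − ρ_c) = 3.724 km × 1735/510 = 12.7 km.

12.7 km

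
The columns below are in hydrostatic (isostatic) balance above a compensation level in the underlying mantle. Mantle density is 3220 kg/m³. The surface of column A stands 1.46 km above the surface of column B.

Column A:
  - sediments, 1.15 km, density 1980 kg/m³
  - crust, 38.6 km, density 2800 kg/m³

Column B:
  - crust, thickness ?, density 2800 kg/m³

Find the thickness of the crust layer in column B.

30.8 km

Take the compensation level at the base of the deeper column (depth z_c below the surface of column A) and equate Σ ρ_i t_i down to z_c; mantle fills any gap and the z_c terms cancel.
Column A: 1.15×1980 + 38.6×2800 + (z_c − 39.75)×3220
Column B: 1.46×0 + x×2800 + (z_c − 1.46 − 0 − x)×3220
The z_c×3220 term appears on both sides and cancels. Collect the known terms of each column as K = Σ(ρt)_known − 3220 × (depth of known layers): K_A = 110357 − 3220×39.75 = −17638; K_B = 0 − 3220×(1.46 + 0) = −4701.2.
Balance: K_A = K_B − x×(3220 − 2800), so x = (K_B − K_A)/(3220 − 2800) = 12936.8/420 = 30.8 km.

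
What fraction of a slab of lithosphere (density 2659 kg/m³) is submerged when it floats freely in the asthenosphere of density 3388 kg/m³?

Submerged fraction = ρ_obj/ρ_fluid = 2659/3388 = 78.5%.

78.5%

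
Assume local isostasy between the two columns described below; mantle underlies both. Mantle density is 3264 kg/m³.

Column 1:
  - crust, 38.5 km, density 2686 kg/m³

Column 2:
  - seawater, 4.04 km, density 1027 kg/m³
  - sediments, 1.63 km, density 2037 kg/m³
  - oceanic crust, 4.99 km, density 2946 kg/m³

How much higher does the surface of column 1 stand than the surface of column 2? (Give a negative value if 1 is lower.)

For any compensation level in the mantle, the mantle terms cancel and isostasy reduces to e = (Σt_1 − Σt_2) − (Σ(ρt)_1 − Σ(ρt)_2) / ρ_m.
Σt_1 = 38.5 km; Σt_2 = 10.66 km; Σ(ρt)_1 = 103411; Σ(ρt)_2 = 22169.93 (in km·kg/m³).
e = (38.5 − 10.66) − (103411 − 22169.93) / 3264 = 2.95 km.

2.95 km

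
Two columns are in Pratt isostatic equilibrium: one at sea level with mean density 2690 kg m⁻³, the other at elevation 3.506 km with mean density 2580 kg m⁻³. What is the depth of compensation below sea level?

ρ_ref D = ρ (D + h) → D (ρ_ref − ρ) = ρ h.
D = ρ h/(ρ_ref − ρ) = 2580 × 3.506 km/(2690 − 2580) = 82.2 km.

82.2 km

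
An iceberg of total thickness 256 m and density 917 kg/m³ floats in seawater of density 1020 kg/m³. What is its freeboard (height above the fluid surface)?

25.9 m

Floating equilibrium: submerged depth d = t ρ_obj/ρ_fluid = 256 m × 917/1020 = 230.1 m.
Freeboard = t − d = 256 m − 230.1 m = 25.9 m.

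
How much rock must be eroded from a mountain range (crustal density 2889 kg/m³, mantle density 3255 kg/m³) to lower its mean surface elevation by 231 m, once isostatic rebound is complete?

Net drop Δ = e − u = e − e ρ_c/ρ_m = e (ρ_m − ρ_c)/ρ_m.
e = Δ ρ_m/(ρ_m − ρ_c) = 231 m × 3255/366 = 2050 m.

2050 m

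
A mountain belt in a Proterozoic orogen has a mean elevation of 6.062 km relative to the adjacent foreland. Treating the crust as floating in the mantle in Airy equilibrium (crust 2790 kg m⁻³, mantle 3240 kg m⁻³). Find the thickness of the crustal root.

37.6 km

In Airy isostatic equilibrium: the weight of the topography is balanced by the buoyancy of the root, ρ_c h = (ρ_m − ρ_c) r.
r = h · ρ_c / (ρ_m − ρ_c) = 6.062 km × 2790 / (3240 − 2790) = 37.6 km.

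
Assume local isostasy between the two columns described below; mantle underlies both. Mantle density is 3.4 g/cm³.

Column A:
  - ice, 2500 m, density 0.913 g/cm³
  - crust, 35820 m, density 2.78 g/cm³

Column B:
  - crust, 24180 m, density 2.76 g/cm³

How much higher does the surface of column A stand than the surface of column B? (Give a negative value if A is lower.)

3810 m

For any compensation level in the mantle, the mantle terms cancel and isostasy reduces to e = (Σt_A − Σt_B) − (Σ(ρt)_A − Σ(ρt)_B) / ρ_m.
Σt_A = 38320 m; Σt_B = 24180 m; Σ(ρt)_A = 101862.1; Σ(ρt)_B = 66736.8 (in m·g/cm³).
e = (38320 − 24180) − (101862.1 − 66736.8) / 3.4 = 3810 m.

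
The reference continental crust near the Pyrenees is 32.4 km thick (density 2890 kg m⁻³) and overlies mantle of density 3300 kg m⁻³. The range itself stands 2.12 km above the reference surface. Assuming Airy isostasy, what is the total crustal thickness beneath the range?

Root depth r = h ρ_c / (ρ_m − ρ_c) = 2.12 km × 2890 / 410 = 14.94 km.
Total thickness = T + h + r = 32.4 km + 2.12 km + 14.94 km = 49.5 km.

49.5 km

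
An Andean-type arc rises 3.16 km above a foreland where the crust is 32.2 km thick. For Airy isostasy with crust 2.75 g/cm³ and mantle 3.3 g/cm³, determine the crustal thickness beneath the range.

Root depth r = h ρ_c / (ρ_m − ρ_c) = 3.16 km × 2.75 / 0.55 = 15.8 km.
Total thickness = T + h + r = 32.2 km + 3.16 km + 15.8 km = 51.2 km.

51.2 km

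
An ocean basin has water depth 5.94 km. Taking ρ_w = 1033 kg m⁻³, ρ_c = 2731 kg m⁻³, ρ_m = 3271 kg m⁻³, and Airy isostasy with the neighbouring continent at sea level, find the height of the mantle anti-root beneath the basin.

In Airy isostatic equilibrium: replacing crust with seawater at the top is compensated by replacing crust with mantle at the base: d (ρ_c − ρ_w) = a (ρ_m − ρ_c).
a = d (ρ_c − ρ_w)/(ρ_m − ρ_c) = 5.94 km × 1698/540 = 18.7 km.

18.7 km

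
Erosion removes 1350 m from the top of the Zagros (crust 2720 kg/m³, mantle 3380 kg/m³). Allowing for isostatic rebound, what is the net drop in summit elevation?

Rebound u = e ρ_c/ρ_m = 1350 m × 2720/3380 = 1086 m.
Net surface drop = e − u = 1350 m − 1086 m = e (ρ_m − ρ_c)/ρ_m = 264 m.

264 m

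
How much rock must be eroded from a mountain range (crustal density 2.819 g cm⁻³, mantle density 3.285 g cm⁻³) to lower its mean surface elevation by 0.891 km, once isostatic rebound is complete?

Net drop Δ = e − u = e − e ρ_c/ρ_m = e (ρ_m − ρ_c)/ρ_m.
e = Δ ρ_m/(ρ_m − ρ_c) = 0.891 km × 3.285/0.466 = 6.28 km.

6.28 km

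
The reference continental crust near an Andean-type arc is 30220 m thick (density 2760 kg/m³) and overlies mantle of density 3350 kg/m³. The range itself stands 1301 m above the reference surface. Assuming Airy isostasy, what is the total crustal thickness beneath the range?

37600 m

Root depth r = h ρ_c / (ρ_m − ρ_c) = 1301 m × 2760 / 590 = 6086 m.
Total thickness = T + h + r = 30220 m + 1301 m + 6086 m = 37600 m.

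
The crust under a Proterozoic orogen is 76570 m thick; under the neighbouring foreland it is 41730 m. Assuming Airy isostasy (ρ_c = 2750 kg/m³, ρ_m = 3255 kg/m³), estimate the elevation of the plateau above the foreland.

5410 m

Excess crust Δ = 76570 m − 41730 m = 34840 m, split between elevation h and root r with h + r = Δ.
Airy balance ρ_c h = (ρ_m − ρ_c) r gives r = h ρ_c/(ρ_m − ρ_c), so h (1 + ρ_c/(ρ_m − ρ_c)) = Δ, i.e. h = Δ (ρ_m − ρ_c)/ρ_m.
h = 34840 m × 505/3255 = 5410 m.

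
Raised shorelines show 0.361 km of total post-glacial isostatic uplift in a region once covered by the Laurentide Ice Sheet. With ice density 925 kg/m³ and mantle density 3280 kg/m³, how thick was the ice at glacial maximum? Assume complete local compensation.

u = t ρ_ice/ρ_m → t = u ρ_m/ρ_ice = 0.361 km × 3280/925 = 1.28 km.

1.28 km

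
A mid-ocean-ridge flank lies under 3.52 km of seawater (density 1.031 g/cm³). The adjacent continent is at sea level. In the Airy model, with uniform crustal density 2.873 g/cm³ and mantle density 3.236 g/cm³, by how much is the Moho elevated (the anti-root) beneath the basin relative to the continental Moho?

17.9 km

Balancing pressure at the compensation depth: replacing crust with seawater at the top is compensated by replacing crust with mantle at the base: d (ρ_c − ρ_w) = a (ρ_m − ρ_c).
a = d (ρ_c − ρ_w)/(ρ_m − ρ_c) = 3.52 km × 1.842/0.363 = 17.9 km.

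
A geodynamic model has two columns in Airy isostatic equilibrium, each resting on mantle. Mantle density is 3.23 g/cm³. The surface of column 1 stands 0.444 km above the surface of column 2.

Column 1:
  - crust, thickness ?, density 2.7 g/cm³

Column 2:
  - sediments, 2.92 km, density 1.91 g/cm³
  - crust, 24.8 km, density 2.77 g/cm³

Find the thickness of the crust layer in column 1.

Take the compensation level at the base of the deeper column (depth z_c below the surface of column 1) and equate Σ ρ_i t_i down to z_c; mantle fills any gap and the z_c terms cancel.
Column 1: x×2.7 + (z_c − 0 − x)×3.23
Column 2: 0.444×0 + 2.92×1.91 + 24.8×2.77 + (z_c − 0.444 − 27.72)×3.23
The z_c×3.23 term appears on both sides and cancels. Collect the known terms of each column as K = Σ(ρt)_known − 3.23 × (depth of known layers): K_1 = 0 − 3.23×0 = 0; K_2 = 74.2732 − 3.23×(0.444 + 27.72) = −16.69652.
Balance: K_1 − x×(3.23 − 2.7) = K_2, so x = (K_1 − K_2)/(3.23 − 2.7) = 16.6965/0.53 = 31.5 km.

31.5 km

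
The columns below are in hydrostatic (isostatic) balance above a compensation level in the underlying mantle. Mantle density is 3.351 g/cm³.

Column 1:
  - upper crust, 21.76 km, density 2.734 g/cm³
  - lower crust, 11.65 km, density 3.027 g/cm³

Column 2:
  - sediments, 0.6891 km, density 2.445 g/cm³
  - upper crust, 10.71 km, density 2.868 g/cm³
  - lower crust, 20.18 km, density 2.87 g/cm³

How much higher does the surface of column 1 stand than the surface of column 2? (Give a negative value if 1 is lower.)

For any compensation level in the mantle, the mantle terms cancel and isostasy reduces to e = (Σt_1 − Σt_2) − (Σ(ρt)_1 − Σ(ρt)_2) / ρ_m.
Σt_1 = 33.41 km; Σt_2 = 31.5791 km; Σ(ρt)_1 = 94.75639; Σ(ρt)_2 = 90.3177295 (in km·g/cm³).
e = (33.41 − 31.5791) − (94.75639 − 90.3177295) / 3.351 = 0.506 km.

0.506 km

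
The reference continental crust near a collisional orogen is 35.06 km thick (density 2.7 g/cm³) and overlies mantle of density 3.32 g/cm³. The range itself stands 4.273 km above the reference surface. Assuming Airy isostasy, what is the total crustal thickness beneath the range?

57.9 km

Root depth r = h ρ_c / (ρ_m − ρ_c) = 4.273 km × 2.7 / 0.62 = 18.61 km.
Total thickness = T + h + r = 35.06 km + 4.273 km + 18.61 km = 57.9 km.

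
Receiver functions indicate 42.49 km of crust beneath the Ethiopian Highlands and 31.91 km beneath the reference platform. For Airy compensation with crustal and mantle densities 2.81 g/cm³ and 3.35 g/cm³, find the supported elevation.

1.71 km

Excess crust Δ = 42.49 km − 31.91 km = 10.58 km, split between elevation h and root r with h + r = Δ.
Airy balance ρ_c h = (ρ_m − ρ_c) r gives r = h ρ_c/(ρ_m − ρ_c), so h (1 + ρ_c/(ρ_m − ρ_c)) = Δ, i.e. h = Δ (ρ_m − ρ_c)/ρ_m.
h = 10.58 km × 0.54/3.35 = 1.71 km.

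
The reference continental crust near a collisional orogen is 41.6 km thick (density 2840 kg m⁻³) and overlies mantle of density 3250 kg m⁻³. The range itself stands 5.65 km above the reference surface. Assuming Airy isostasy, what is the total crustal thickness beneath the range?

86.4 km

Root depth r = h ρ_c / (ρ_m − ρ_c) = 5.65 km × 2840 / 410 = 39.14 km.
Total thickness = T + h + r = 41.6 km + 5.65 km + 39.14 km = 86.4 km.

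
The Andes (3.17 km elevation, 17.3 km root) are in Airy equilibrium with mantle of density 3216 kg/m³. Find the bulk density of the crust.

2720 kg/m³

ρ_c h = (ρ_m − ρ_c) r → ρ_c (h + r) = ρ_m r → ρ_c = ρ_m r / (h + r).
ρ_c = 3216 × 17.3 km / (3.17 km + 17.3 km) = 2720 kg/m³.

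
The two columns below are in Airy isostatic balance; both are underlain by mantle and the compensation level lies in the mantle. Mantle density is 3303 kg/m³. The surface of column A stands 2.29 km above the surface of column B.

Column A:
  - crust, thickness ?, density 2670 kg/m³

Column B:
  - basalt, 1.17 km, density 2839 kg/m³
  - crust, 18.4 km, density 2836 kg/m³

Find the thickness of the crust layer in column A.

Take the compensation level at the base of the deeper column (depth z_c below the surface of column A) and equate Σ ρ_i t_i down to z_c; mantle fills any gap and the z_c terms cancel.
Column A: x×2670 + (z_c − 0 − x)×3303
Column B: 2.29×0 + 1.17×2839 + 18.4×2836 + (z_c − 2.29 − 19.57)×3303
The z_c×3303 term appears on both sides and cancels. Collect the known terms of each column as K = Σ(ρt)_known − 3303 × (depth of known layers): K_A = 0 − 3303×0 = 0; K_B = 55504.03 − 3303×(2.29 + 19.57) = −16699.55.
Balance: K_A − x×(3303 − 2670) = K_B, so x = (K_A − K_B)/(3303 − 2670) = 16699.5/633 = 26.4 km.

26.4 km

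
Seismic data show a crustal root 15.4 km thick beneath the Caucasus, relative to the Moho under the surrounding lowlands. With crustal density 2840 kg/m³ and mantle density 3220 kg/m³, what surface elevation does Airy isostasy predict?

2.06 km

In Airy isostatic equilibrium: ρ_c h = (ρ_m − ρ_c) r.
h = r (ρ_m − ρ_c) / ρ_c = 15.4 km × (3220 − 2840) / 2840 = 2.06 km.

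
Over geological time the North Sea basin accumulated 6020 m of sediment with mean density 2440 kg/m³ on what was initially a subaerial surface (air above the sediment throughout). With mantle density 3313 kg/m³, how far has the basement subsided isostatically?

4430 m

Subaerial load: s = t ρ_sed / ρ_m = 6020 m × 2440/3313 = 4430 m.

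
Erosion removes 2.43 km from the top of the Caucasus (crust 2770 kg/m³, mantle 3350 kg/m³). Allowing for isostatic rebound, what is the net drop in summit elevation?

0.421 km

Rebound u = e ρ_c/ρ_m = 2.43 km × 2770/3350 = 2.009 km.
Net surface drop = e − u = 2.43 km − 2.009 km = e (ρ_m − ρ_c)/ρ_m = 0.421 km.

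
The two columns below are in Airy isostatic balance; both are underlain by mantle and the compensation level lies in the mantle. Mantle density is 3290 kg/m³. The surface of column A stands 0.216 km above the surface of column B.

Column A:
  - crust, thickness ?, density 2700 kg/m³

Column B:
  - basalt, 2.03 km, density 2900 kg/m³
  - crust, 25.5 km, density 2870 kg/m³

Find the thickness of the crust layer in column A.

Take the compensation level at the base of the deeper column (depth z_c below the surface of column A) and equate Σ ρ_i t_i down to z_c; mantle fills any gap and the z_c terms cancel.
Column A: x×2700 + (z_c − 0 − x)×3290
Column B: 0.216×0 + 2.03×2900 + 25.5×2870 + (z_c − 0.216 − 27.53)×3290
The z_c×3290 term appears on both sides and cancels. Collect the known terms of each column as K = Σ(ρt)_known − 3290 × (depth of known layers): K_A = 0 − 3290×0 = 0; K_B = 79072 − 3290×(0.216 + 27.53) = −12212.34.
Balance: K_A − x×(3290 − 2700) = K_B, so x = (K_A − K_B)/(3290 − 2700) = 12212.3/590 = 20.7 km.

20.7 km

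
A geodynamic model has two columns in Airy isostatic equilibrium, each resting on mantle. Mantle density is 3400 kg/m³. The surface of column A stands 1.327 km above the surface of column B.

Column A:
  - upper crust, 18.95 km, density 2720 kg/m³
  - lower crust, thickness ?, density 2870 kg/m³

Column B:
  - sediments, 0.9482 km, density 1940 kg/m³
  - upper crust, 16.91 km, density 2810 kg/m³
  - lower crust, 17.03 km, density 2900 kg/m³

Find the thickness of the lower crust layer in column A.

21.7 km

Take the compensation level at the base of the deeper column (depth z_c below the surface of column A) and equate Σ ρ_i t_i down to z_c; mantle fills any gap and the z_c terms cancel.
Column A: 18.95×2720 + x×2870 + (z_c − 18.95 − x)×3400
Column B: 1.327×0 + 0.9482×1940 + 16.91×2810 + 17.03×2900 + (z_c − 1.327 − 34.8882)×3400
The z_c×3400 term appears on both sides and cancels. Collect the known terms of each column as K = Σ(ρt)_known − 3400 × (depth of known layers): K_A = 51544 − 3400×18.95 = −12886; K_B = 98743.608 − 3400×(1.327 + 34.8882) = −24388.072.
Balance: K_A − x×(3400 − 2870) = K_B, so x = (K_A − K_B)/(3400 − 2870) = 11502.1/530 = 21.7 km.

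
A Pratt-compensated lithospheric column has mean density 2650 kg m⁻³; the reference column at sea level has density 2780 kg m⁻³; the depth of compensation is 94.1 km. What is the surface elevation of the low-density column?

4.62 km

ρ_ref D = ρ (D + h) → h = D (ρ_ref − ρ)/ρ.
h = 94.1 km × (2780 − 2650)/2650 = 4.62 km.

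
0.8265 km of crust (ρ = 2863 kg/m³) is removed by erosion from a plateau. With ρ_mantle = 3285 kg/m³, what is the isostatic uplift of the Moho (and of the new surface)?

0.72 km

Unloading: uplift u = e ρ_c/ρ_m = 0.8265 km × 2863/3285 = 0.72 km.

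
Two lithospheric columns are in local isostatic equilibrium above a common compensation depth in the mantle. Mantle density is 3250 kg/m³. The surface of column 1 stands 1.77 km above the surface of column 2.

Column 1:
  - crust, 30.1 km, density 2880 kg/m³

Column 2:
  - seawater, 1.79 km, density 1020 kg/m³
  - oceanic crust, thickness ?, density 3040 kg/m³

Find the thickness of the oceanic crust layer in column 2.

6.63 km

Take the compensation level at the base of the deeper column (depth z_c below the surface of column 1) and equate Σ ρ_i t_i down to z_c; mantle fills any gap and the z_c terms cancel.
Column 1: 30.1×2880 + (z_c − 30.1)×3250
Column 2: 1.77×0 + 1.79×1020 + x×3040 + (z_c − 1.77 − 1.79 − x)×3250
The z_c×3250 term appears on both sides and cancels. Collect the known terms of each column as K = Σ(ρt)_known − 3250 × (depth of known layers): K_1 = 86688 − 3250×30.1 = −11137; K_2 = 1825.8 − 3250×(1.77 + 1.79) = −9744.2.
Balance: K_1 = K_2 − x×(3250 − 3040), so x = (K_2 − K_1)/(3250 − 3040) = 1392.8/210 = 6.63 km.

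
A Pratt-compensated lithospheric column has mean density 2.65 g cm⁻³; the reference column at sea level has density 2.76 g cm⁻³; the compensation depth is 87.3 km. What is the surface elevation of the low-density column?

3.62 km

ρ_ref D = ρ (D + h) → h = D (ρ_ref − ρ)/ρ.
h = 87.3 km × (2.76 − 2.65)/2.65 = 3.62 km.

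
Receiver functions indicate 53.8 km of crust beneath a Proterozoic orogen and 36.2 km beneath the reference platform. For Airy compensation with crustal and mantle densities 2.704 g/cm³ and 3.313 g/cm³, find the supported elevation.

3.24 km

Excess crust Δ = 53.8 km − 36.2 km = 17.6 km, split between elevation h and root r with h + r = Δ.
Airy balance ρ_c h = (ρ_m − ρ_c) r gives r = h ρ_c/(ρ_m − ρ_c), so h (1 + ρ_c/(ρ_m − ρ_c)) = Δ, i.e. h = Δ (ρ_m − ρ_c)/ρ_m.
h = 17.6 km × 0.609/3.313 = 3.24 km.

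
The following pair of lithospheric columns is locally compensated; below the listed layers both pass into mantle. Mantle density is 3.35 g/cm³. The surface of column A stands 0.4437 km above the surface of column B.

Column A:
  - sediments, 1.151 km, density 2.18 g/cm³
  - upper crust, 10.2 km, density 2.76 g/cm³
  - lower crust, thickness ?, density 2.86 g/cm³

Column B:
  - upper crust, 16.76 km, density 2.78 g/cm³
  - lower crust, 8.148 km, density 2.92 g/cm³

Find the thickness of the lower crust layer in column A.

Take the compensation level at the base of the deeper column (depth z_c below the surface of column A) and equate Σ ρ_i t_i down to z_c; mantle fills any gap and the z_c terms cancel.
Column A: 1.151×2.18 + 10.2×2.76 + x×2.86 + (z_c − 11.351 − x)×3.35
Column B: 0.4437×0 + 16.76×2.78 + 8.148×2.92 + (z_c − 0.4437 − 24.908)×3.35
The z_c×3.35 term appears on both sides and cancels. Collect the known terms of each column as K = Σ(ρt)_known − 3.35 × (depth of known layers): K_A = 30.66118 − 3.35×11.351 = −7.36467; K_B = 70.38496 − 3.35×(0.4437 + 24.908) = −14.543235.
Balance: K_A − x×(3.35 − 2.86) = K_B, so x = (K_A − K_B)/(3.35 − 2.86) = 7.17856/0.49 = 14.7 km.

14.7 km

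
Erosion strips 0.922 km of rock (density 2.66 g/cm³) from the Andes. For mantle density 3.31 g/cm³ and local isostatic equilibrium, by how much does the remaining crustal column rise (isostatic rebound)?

0.741 km

Unloading: uplift u = e ρ_c/ρ_m = 0.922 km × 2.66/3.31 = 0.741 km.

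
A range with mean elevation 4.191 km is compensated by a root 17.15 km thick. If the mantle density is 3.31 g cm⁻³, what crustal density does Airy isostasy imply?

ρ_c h = (ρ_m − ρ_c) r → ρ_c (h + r) = ρ_m r → ρ_c = ρ_m r / (h + r).
ρ_c = 3.31 × 17.15 km / (4.191 km + 17.15 km) = 2.66 g cm⁻³.

2.66 g cm⁻³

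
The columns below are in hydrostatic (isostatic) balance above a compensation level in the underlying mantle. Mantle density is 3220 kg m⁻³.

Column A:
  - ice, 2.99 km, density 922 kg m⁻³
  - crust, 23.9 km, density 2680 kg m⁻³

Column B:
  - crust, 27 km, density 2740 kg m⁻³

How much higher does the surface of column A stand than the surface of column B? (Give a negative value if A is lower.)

For any compensation level in the mantle, the mantle terms cancel and isostasy reduces to e = (Σt_A − Σt_B) − (Σ(ρt)_A − Σ(ρt)_B) / ρ_m.
Σt_A = 26.89 km; Σt_B = 27 km; Σ(ρt)_A = 66808.78; Σ(ρt)_B = 73980 (in km·kg m⁻³).
e = (26.89 − 27) − (66808.78 − 73980) / 3220 = 2.12 km.

2.12 km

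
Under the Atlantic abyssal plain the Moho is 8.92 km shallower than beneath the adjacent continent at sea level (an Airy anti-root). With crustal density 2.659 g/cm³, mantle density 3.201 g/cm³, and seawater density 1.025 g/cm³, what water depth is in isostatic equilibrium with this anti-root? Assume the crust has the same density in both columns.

2.96 km

Replacing a thickness d of crust by seawater at the top must be balanced by replacing crust with mantle at the base: d (ρ_c − ρ_w) = a (ρ_m − ρ_c).
d = a (ρ_m − ρ_c)/(ρ_c − ρ_w) = 8.92 km × 0.542/1.634 = 2.96 km.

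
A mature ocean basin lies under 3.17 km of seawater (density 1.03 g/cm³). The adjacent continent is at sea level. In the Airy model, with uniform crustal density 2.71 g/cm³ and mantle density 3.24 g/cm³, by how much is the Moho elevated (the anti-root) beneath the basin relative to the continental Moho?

10 km

In Airy isostatic equilibrium: replacing crust with seawater at the top is compensated by replacing crust with mantle at the base: d (ρ_c − ρ_w) = a (ρ_m − ρ_c).
a = d (ρ_c − ρ_w)/(ρ_m − ρ_c) = 3.17 km × 1.68/0.53 = 10 km.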